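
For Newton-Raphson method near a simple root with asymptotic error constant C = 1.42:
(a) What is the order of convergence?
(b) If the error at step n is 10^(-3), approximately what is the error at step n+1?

(a) Newton-Raphson has quadratic (order 2) convergence near simple roots.
    This means |e_{n+1}| ≈ C|e_n|².

(b) With |e_n| = 10^(-3) and C = 1.42:
    |e_{n+1}| ≈ 1.42 × (10^(-3))² = 1.42 × 10^(-6)

(a) 2 (quadratic); (b) |e_{n+1}| ≈ 1.420e-06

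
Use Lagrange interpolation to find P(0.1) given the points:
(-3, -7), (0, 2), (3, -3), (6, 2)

Lagrange interpolation formula:
P(x) = Σ yᵢ × Lᵢ(x)
where Lᵢ(x) = Π_{j≠i} (x - xⱼ)/(xᵢ - xⱼ)

L_0(0.1) = (0.1 - 0)/(-3 - 0) × (0.1 - 3)/(-3 - 3) × (0.1 - 6)/(-3 - 6) = -0.010562
L_1(0.1) = (0.1 - (-3))/(0 - (-3)) × (0.1 - 3)/(0 - 3) × (0.1 - 6)/(0 - 6) = 0.982241
L_2(0.1) = (0.1 - (-3))/(3 - (-3)) × (0.1 - 0)/(3 - 0) × (0.1 - 6)/(3 - 6) = 0.033870
L_3(0.1) = (0.1 - (-3))/(6 - (-3)) × (0.1 - 0)/(6 - 0) × (0.1 - 3)/(6 - 3) = -0.005549

P(0.1) = (-7)×L_0(0.1) + 2×L_1(0.1) + (-3)×L_2(0.1) + 2×L_3(0.1)
P(0.1) = 1.925704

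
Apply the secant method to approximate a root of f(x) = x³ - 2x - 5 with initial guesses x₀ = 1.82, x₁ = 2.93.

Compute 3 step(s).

f(x) = x³ - 2x - 5
x₀ = 1.82, x₁ = 2.93

Secant formula: x_{n+1} = x_n - f(x_n)(x_n - x_{n-1})/(f(x_n) - f(x_{n-1}))

Iteration 1:
  f(1.820000) = -2.611432
  f(2.930000) = 14.293757
  x_2 = 2.930000 - 14.293757×(2.930000 - 1.820000)/(14.293757 - (-2.611432))
       = 1.991467
Iteration 2:
  f(2.930000) = 14.293757
  f(1.991467) = -1.084889
  x_3 = 1.991467 - (-1.084889)×(1.991467 - 2.930000)/(-1.084889 - 14.293757)
       = 2.057676
Iteration 3:
  f(1.991467) = -1.084889
  f(2.057676) = -0.403085
  x_4 = 2.057676 - (-0.403085)×(2.057676 - 1.991467)/(-0.403085 - (-1.084889))
       = 2.096819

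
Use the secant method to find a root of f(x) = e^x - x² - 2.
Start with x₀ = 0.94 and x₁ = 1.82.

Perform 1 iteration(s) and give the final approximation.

f(x) = e^x - x² - 2
x₀ = 0.94, x₁ = 1.82

Secant formula: x_{n+1} = x_n - f(x_n)(x_n - x_{n-1})/(f(x_n) - f(x_{n-1}))

Iteration 1:
  f(0.940000) = -0.323619
  f(1.820000) = 0.859458
  x_2 = 1.820000 - 0.859458×(1.820000 - 0.940000)/(0.859458 - (-0.323619))
       = 1.180715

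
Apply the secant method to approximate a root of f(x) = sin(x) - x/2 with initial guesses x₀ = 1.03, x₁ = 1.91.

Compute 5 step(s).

f(x) = sin(x) - x/2
x₀ = 1.03, x₁ = 1.91

Secant formula: x_{n+1} = x_n - f(x_n)(x_n - x_{n-1})/(f(x_n) - f(x_{n-1}))

Iteration 1:
  f(1.030000) = 0.342299
  f(1.910000) = -0.011980
  x_2 = 1.910000 - (-0.011980)×(1.910000 - 1.030000)/(-0.011980 - 0.342299)
       = 1.880242
Iteration 2:
  f(1.910000) = -0.011980
  f(1.880242) = 0.012381
  x_3 = 1.880242 - 0.012381×(1.880242 - 1.910000)/(0.012381 - (-0.011980))
       = 1.895366
Iteration 3:
  f(1.880242) = 0.012381
  f(1.895366) = 0.000105
  x_4 = 1.895366 - 0.000105×(1.895366 - 1.880242)/(0.000105 - 0.012381)
       = 1.895495
Iteration 4:
  f(1.895366) = 0.000105
  f(1.895495) = -0.000001
  x_5 = 1.895495 - (-0.000001)×(1.895495 - 1.895366)/(-0.000001 - 0.000105)
       = 1.895494
Iteration 5:
  f(1.895495) = -0.000001
  f(1.895494) = 0.000000
  x_6 = 1.895494 - 0.000000×(1.895494 - 1.895495)/(0.000000 - (-0.000001))
       = 1.895494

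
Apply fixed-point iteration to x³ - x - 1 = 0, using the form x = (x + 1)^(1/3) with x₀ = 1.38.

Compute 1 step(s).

Equation: x³ - x - 1 = 0
Fixed-point form: x = (x + 1)^(1/3)
x₀ = 1.38

x_1 = g(1.380000) = 1.335136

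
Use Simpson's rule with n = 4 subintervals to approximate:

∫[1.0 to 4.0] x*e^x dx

f(x) = x*e^x
a = 1.0, b = 4.0, n = 4
h = (b - a)/n = 0.750000

Simpson's rule: (h/3)[f(x₀) + 4f(x₁) + 2f(x₂) + ... + f(xₙ)]

x_0 = 1.0000, f(x_0) = 2.718282, coefficient = 1
x_1 = 1.7500, f(x_1) = 10.070555, coefficient = 4
x_2 = 2.5000, f(x_2) = 30.456235, coefficient = 2
x_3 = 3.2500, f(x_3) = 83.818605, coefficient = 4
x_4 = 4.0000, f(x_4) = 218.392600, coefficient = 1

I ≈ (0.750000/3) × 657.579989 = 164.394997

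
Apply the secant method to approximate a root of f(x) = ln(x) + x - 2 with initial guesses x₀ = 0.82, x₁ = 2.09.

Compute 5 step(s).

f(x) = ln(x) + x - 2
x₀ = 0.82, x₁ = 2.09

Secant formula: x_{n+1} = x_n - f(x_n)(x_n - x_{n-1})/(f(x_n) - f(x_{n-1}))

Iteration 1:
  f(0.820000) = -1.378451
  f(2.090000) = 0.827164
  x_2 = 2.090000 - 0.827164×(2.090000 - 0.820000)/(0.827164 - (-1.378451))
       = 1.613716
Iteration 2:
  f(2.090000) = 0.827164
  f(1.613716) = 0.092256
  x_3 = 1.613716 - 0.092256×(1.613716 - 2.090000)/(0.092256 - 0.827164)
       = 1.553926
Iteration 3:
  f(1.613716) = 0.092256
  f(1.553926) = -0.005289
  x_4 = 1.553926 - (-0.005289)×(1.553926 - 1.613716)/(-0.005289 - 0.092256)
       = 1.557168
Iteration 4:
  f(1.553926) = -0.005289
  f(1.557168) = 0.000037
  x_5 = 1.557168 - 0.000037×(1.557168 - 1.553926)/(0.000037 - (-0.005289))
       = 1.557146
Iteration 5:
  f(1.557168) = 0.000037
  f(1.557146) = 0.000000
  x_6 = 1.557146 - 0.000000×(1.557146 - 1.557168)/(0.000000 - 0.000037)
       = 1.557146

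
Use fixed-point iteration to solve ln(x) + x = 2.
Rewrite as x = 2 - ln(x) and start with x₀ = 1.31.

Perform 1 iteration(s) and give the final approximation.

Equation: ln(x) + x = 2
Fixed-point form: x = 2 - ln(x)
x₀ = 1.31

x_1 = g(1.310000) = 1.729973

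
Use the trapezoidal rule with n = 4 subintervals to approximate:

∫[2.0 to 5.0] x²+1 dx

f(x) = x²+1
a = 2.0, b = 5.0, n = 4
h = (b - a)/n = 0.750000

Trapezoidal rule: (h/2)[f(x₀) + 2f(x₁) + 2f(x₂) + ... + f(xₙ)]

x_0 = 2.0000, f(x_0) = 5.000000, coefficient = 1
x_1 = 2.7500, f(x_1) = 8.562500, coefficient = 2
x_2 = 3.5000, f(x_2) = 13.250000, coefficient = 2
x_3 = 4.2500, f(x_3) = 19.062500, coefficient = 2
x_4 = 5.0000, f(x_4) = 26.000000, coefficient = 1

I ≈ (0.750000/2) × 112.750000 = 42.281250
Exact value: 42.000000
Error: 0.281250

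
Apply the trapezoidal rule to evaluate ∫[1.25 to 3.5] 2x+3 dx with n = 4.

f(x) = 2x+3
a = 1.25, b = 3.5, n = 4
h = (b - a)/n = 0.562500

Trapezoidal rule: (h/2)[f(x₀) + 2f(x₁) + 2f(x₂) + ... + f(xₙ)]

x_0 = 1.2500, f(x_0) = 5.500000, coefficient = 1
x_1 = 1.8125, f(x_1) = 6.625000, coefficient = 2
x_2 = 2.3750, f(x_2) = 7.750000, coefficient = 2
x_3 = 2.9375, f(x_3) = 8.875000, coefficient = 2
x_4 = 3.5000, f(x_4) = 10.000000, coefficient = 1

I ≈ (0.562500/2) × 62.000000 = 17.437500
Exact value: 17.437500
Error: 0.000000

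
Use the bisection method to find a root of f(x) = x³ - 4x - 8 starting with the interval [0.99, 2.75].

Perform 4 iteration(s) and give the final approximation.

f(x) = x³ - 4x - 8
Initial interval: [0.99, 2.75]

Iteration 1:
  c_1 = (0.990000 + 2.750000)/2 = 1.870000
  f(c_1) = f(1.870000) = -8.940797
  f(a) × f(c) ≥ 0, new interval: [1.870000, 2.750000]
Iteration 2:
  c_2 = (1.870000 + 2.750000)/2 = 2.310000
  f(c_2) = f(2.310000) = -4.913609
  f(a) × f(c) ≥ 0, new interval: [2.310000, 2.750000]
Iteration 3:
  c_3 = (2.310000 + 2.750000)/2 = 2.530000
  f(c_3) = f(2.530000) = -1.925723
  f(a) × f(c) ≥ 0, new interval: [2.530000, 2.750000]
Iteration 4:
  c_4 = (2.530000 + 2.750000)/2 = 2.640000
  f(c_4) = f(2.640000) = -0.160256
  f(a) × f(c) ≥ 0, new interval: [2.640000, 2.750000]

After 4 iteration(s), the approximation is c_4 = 2.640000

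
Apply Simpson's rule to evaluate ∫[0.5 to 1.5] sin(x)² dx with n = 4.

f(x) = sin(x)²
a = 0.5, b = 1.5, n = 4
h = (b - a)/n = 0.250000

Simpson's rule: (h/3)[f(x₀) + 4f(x₁) + 2f(x₂) + ... + f(xₙ)]

x_0 = 0.5000, f(x_0) = 0.229849, coefficient = 1
x_1 = 0.7500, f(x_1) = 0.464631, coefficient = 4
x_2 = 1.0000, f(x_2) = 0.708073, coefficient = 2
x_3 = 1.2500, f(x_3) = 0.900572, coefficient = 4
x_4 = 1.5000, f(x_4) = 0.994996, coefficient = 1

I ≈ (0.250000/3) × 8.101805 = 0.675150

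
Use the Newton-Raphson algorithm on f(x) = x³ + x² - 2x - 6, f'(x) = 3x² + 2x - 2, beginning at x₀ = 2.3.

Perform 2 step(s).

f(x) = x³ + x² - 2x - 6
f'(x) = 3x² + 2x - 2
x₀ = 2.3

Newton-Raphson formula: x_{n+1} = x_n - f(x_n)/f'(x_n)

Iteration 1:
  f(2.300000) = 6.857000
  f'(2.300000) = 18.470000
  x_1 = 2.300000 - 6.857000/18.470000 = 1.928749
Iteration 2:
  f(1.928749) = 1.037665
  f'(1.928749) = 13.017721
  x_2 = 1.928749 - 1.037665/13.017721 = 1.849038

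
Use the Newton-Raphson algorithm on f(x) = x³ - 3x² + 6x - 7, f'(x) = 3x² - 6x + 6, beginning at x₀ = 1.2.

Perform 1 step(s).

f(x) = x³ - 3x² + 6x - 7
f'(x) = 3x² - 6x + 6
x₀ = 1.2

Newton-Raphson formula: x_{n+1} = x_n - f(x_n)/f'(x_n)

Iteration 1:
  f(1.200000) = -2.392000
  f'(1.200000) = 3.120000
  x_1 = 1.200000 - (-2.392000)/3.120000 = 1.966667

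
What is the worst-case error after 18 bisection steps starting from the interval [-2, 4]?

Bisection error bound: |error| ≤ (b-a)/2^n
|error| ≤ (4 - (-2))/2^18 = 6/2^18
|error| ≤ 0.0000228882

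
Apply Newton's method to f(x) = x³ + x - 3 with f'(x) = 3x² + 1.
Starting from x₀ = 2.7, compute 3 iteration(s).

f(x) = x³ + x - 3
f'(x) = 3x² + 1
x₀ = 2.7

Newton-Raphson formula: x_{n+1} = x_n - f(x_n)/f'(x_n)

Iteration 1:
  f(2.700000) = 19.383000
  f'(2.700000) = 22.870000
  x_1 = 2.700000 - 19.383000/22.870000 = 1.852470
Iteration 2:
  f(1.852470) = 5.209495
  f'(1.852470) = 11.294941
  x_2 = 1.852470 - 5.209495/11.294941 = 1.391247
Iteration 3:
  f(1.391247) = 1.084099
  f'(1.391247) = 6.806702
  x_3 = 1.391247 - 1.084099/6.806702 = 1.231977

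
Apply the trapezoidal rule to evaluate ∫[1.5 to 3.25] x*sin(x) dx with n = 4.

f(x) = x*sin(x)
a = 1.5, b = 3.25, n = 4
h = (b - a)/n = 0.437500

Trapezoidal rule: (h/2)[f(x₀) + 2f(x₁) + 2f(x₂) + ... + f(xₙ)]

x_0 = 1.5000, f(x_0) = 1.496242, coefficient = 1
x_1 = 1.9375, f(x_1) = 1.808684, coefficient = 2
x_2 = 2.3750, f(x_2) = 1.647502, coefficient = 2
x_3 = 2.8125, f(x_3) = 0.908956, coefficient = 2
x_4 = 3.2500, f(x_4) = -0.351634, coefficient = 1

I ≈ (0.437500/2) × 9.874893 = 2.160133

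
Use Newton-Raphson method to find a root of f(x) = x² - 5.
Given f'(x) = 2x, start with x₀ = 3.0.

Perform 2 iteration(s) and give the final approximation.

f(x) = x² - 5
f'(x) = 2x
x₀ = 3.0

Newton-Raphson formula: x_{n+1} = x_n - f(x_n)/f'(x_n)

Iteration 1:
  f(3.000000) = 4.000000
  f'(3.000000) = 6.000000
  x_1 = 3.000000 - 4.000000/6.000000 = 2.333333
Iteration 2:
  f(2.333333) = 0.444444
  f'(2.333333) = 4.666667
  x_2 = 2.333333 - 0.444444/4.666667 = 2.238095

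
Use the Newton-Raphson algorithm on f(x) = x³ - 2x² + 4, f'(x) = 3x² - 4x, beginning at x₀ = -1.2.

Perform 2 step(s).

f(x) = x³ - 2x² + 4
f'(x) = 3x² - 4x
x₀ = -1.2

Newton-Raphson formula: x_{n+1} = x_n - f(x_n)/f'(x_n)

Iteration 1:
  f(-1.200000) = -0.608000
  f'(-1.200000) = 9.120000
  x_1 = -1.200000 - (-0.608000)/9.120000 = -1.133333
Iteration 2:
  f(-1.133333) = -0.024593
  f'(-1.133333) = 8.386667
  x_2 = -1.133333 - (-0.024593)/8.386667 = -1.130401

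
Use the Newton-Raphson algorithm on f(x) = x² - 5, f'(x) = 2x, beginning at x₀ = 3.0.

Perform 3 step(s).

f(x) = x² - 5
f'(x) = 2x
x₀ = 3.0

Newton-Raphson formula: x_{n+1} = x_n - f(x_n)/f'(x_n)

Iteration 1:
  f(3.000000) = 4.000000
  f'(3.000000) = 6.000000
  x_1 = 3.000000 - 4.000000/6.000000 = 2.333333
Iteration 2:
  f(2.333333) = 0.444444
  f'(2.333333) = 4.666667
  x_2 = 2.333333 - 0.444444/4.666667 = 2.238095
Iteration 3:
  f(2.238095) = 0.009070
  f'(2.238095) = 4.476190
  x_3 = 2.238095 - 0.009070/4.476190 = 2.236069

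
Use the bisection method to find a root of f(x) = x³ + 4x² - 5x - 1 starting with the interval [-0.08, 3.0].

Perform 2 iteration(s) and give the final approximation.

f(x) = x³ + 4x² - 5x - 1
Initial interval: [-0.08, 3.0]

Iteration 1:
  c_1 = (-0.080000 + 3.000000)/2 = 1.460000
  f(c_1) = f(1.460000) = 3.338536
  f(a) × f(c) < 0, new interval: [-0.080000, 1.460000]
Iteration 2:
  c_2 = (-0.080000 + 1.460000)/2 = 0.690000
  f(c_2) = f(0.690000) = -2.217091
  f(a) × f(c) ≥ 0, new interval: [0.690000, 1.460000]

After 2 iteration(s), the approximation is c_2 = 0.690000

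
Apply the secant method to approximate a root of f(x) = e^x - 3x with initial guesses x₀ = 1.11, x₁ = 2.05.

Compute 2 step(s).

f(x) = e^x - 3x
x₀ = 1.11, x₁ = 2.05

Secant formula: x_{n+1} = x_n - f(x_n)(x_n - x_{n-1})/(f(x_n) - f(x_{n-1}))

Iteration 1:
  f(1.110000) = -0.295642
  f(2.050000) = 1.617901
  x_2 = 2.050000 - 1.617901×(2.050000 - 1.110000)/(1.617901 - (-0.295642))
       = 1.255230
Iteration 2:
  f(2.050000) = 1.617901
  f(1.255230) = -0.257045
  x_3 = 1.255230 - (-0.257045)×(1.255230 - 2.050000)/(-0.257045 - 1.617901)
       = 1.364188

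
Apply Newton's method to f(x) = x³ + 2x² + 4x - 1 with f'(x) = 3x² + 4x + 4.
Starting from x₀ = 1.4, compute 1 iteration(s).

f(x) = x³ + 2x² + 4x - 1
f'(x) = 3x² + 4x + 4
x₀ = 1.4

Newton-Raphson formula: x_{n+1} = x_n - f(x_n)/f'(x_n)

Iteration 1:
  f(1.400000) = 11.264000
  f'(1.400000) = 15.480000
  x_1 = 1.400000 - 11.264000/15.480000 = 0.672351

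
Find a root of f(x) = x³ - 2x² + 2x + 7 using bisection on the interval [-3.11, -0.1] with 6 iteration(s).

f(x) = x³ - 2x² + 2x + 7
Initial interval: [-3.11, -0.1]

Iteration 1:
  c_1 = (-3.110000 + (-0.100000))/2 = -1.605000
  f(c_1) = f(-1.605000) = -5.496570
  f(a) × f(c) ≥ 0, new interval: [-1.605000, -0.100000]
Iteration 2:
  c_2 = (-1.605000 + (-0.100000))/2 = -0.852500
  f(c_2) = f(-0.852500) = 3.221928
  f(a) × f(c) < 0, new interval: [-1.605000, -0.852500]
Iteration 3:
  c_3 = (-1.605000 + (-0.852500))/2 = -1.228750
  f(c_3) = f(-1.228750) = -0.332353
  f(a) × f(c) ≥ 0, new interval: [-1.228750, -0.852500]
Iteration 4:
  c_4 = (-1.228750 + (-0.852500))/2 = -1.040625
  f(c_4) = f(-1.040625) = 1.626056
  f(a) × f(c) < 0, new interval: [-1.228750, -1.040625]
Iteration 5:
  c_5 = (-1.228750 + (-1.040625))/2 = -1.134688
  f(c_5) = f(-1.134688) = 0.694666
  f(a) × f(c) < 0, new interval: [-1.228750, -1.134688]
Iteration 6:
  c_6 = (-1.228750 + (-1.134688))/2 = -1.181719
  f(c_6) = f(-1.181719) = 0.193422
  f(a) × f(c) < 0, new interval: [-1.228750, -1.181719]

After 6 iteration(s), the approximation is c_6 = -1.181719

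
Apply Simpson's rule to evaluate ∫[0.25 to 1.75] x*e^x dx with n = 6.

f(x) = x*e^x
a = 0.25, b = 1.75, n = 6
h = (b - a)/n = 0.250000

Simpson's rule: (h/3)[f(x₀) + 4f(x₁) + 2f(x₂) + ... + f(xₙ)]

x_0 = 0.2500, f(x_0) = 0.321006, coefficient = 1
x_1 = 0.5000, f(x_1) = 0.824361, coefficient = 4
x_2 = 0.7500, f(x_2) = 1.587750, coefficient = 2
x_3 = 1.0000, f(x_3) = 2.718282, coefficient = 4
x_4 = 1.2500, f(x_4) = 4.362929, coefficient = 2
x_5 = 1.5000, f(x_5) = 6.722534, coefficient = 4
x_6 = 1.7500, f(x_6) = 10.070555, coefficient = 1

I ≈ (0.250000/3) × 63.353623 = 5.279469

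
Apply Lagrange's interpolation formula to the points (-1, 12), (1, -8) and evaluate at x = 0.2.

Lagrange interpolation formula:
P(x) = Σ yᵢ × Lᵢ(x)
where Lᵢ(x) = Π_{j≠i} (x - xⱼ)/(xᵢ - xⱼ)

L_0(0.2) = (0.2 - 1)/(-1 - 1) = 0.400000
L_1(0.2) = (0.2 - (-1))/(1 - (-1)) = 0.600000

P(0.2) = 12×L_0(0.2) + (-8)×L_1(0.2)
P(0.2) = 0.000000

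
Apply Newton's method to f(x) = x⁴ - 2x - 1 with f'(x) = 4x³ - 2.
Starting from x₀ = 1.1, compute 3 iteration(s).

f(x) = x⁴ - 2x - 1
f'(x) = 4x³ - 2
x₀ = 1.1

Newton-Raphson formula: x_{n+1} = x_n - f(x_n)/f'(x_n)

Iteration 1:
  f(1.100000) = -1.735900
  f'(1.100000) = 3.324000
  x_1 = 1.100000 - (-1.735900)/3.324000 = 1.622232
Iteration 2:
  f(1.622232) = 2.681051
  f'(1.622232) = 15.076509
  x_2 = 1.622232 - 2.681051/15.076509 = 1.444403
Iteration 3:
  f(1.444403) = 0.463837
  f'(1.444403) = 10.053820
  x_3 = 1.444403 - 0.463837/10.053820 = 1.398267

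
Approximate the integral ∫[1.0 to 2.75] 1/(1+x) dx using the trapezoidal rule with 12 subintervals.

f(x) = 1/(1+x)
a = 1.0, b = 2.75, n = 12
h = (b - a)/n = 0.145833

Trapezoidal rule: (h/2)[f(x₀) + 2f(x₁) + 2f(x₂) + ... + f(xₙ)]

x_0 = 1.0000, f(x_0) = 0.500000, coefficient = 1
x_1 = 1.1458, f(x_1) = 0.466019, coefficient = 2
x_2 = 1.2917, f(x_2) = 0.436364, coefficient = 2
x_3 = 1.4375, f(x_3) = 0.410256, coefficient = 2
x_4 = 1.5833, f(x_4) = 0.387097, coefficient = 2
x_5 = 1.7292, f(x_5) = 0.366412, coefficient = 2
x_6 = 1.8750, f(x_6) = 0.347826, coefficient = 2
x_7 = 2.0208, f(x_7) = 0.331034, coefficient = 2
x_8 = 2.1667, f(x_8) = 0.315789, coefficient = 2
x_9 = 2.3125, f(x_9) = 0.301887, coefficient = 2
x_10 = 2.4583, f(x_10) = 0.289157, coefficient = 2
x_11 = 2.6042, f(x_11) = 0.277457, coefficient = 2
x_12 = 2.7500, f(x_12) = 0.266667, coefficient = 1

I ≈ (0.145833/2) × 8.625264 = 0.628925
Exact value: 0.628609
Error: 0.000317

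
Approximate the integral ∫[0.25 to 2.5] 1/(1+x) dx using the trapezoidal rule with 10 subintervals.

f(x) = 1/(1+x)
a = 0.25, b = 2.5, n = 10
h = (b - a)/n = 0.225000

Trapezoidal rule: (h/2)[f(x₀) + 2f(x₁) + 2f(x₂) + ... + f(xₙ)]

x_0 = 0.2500, f(x_0) = 0.800000, coefficient = 1
x_1 = 0.4750, f(x_1) = 0.677966, coefficient = 2
x_2 = 0.7000, f(x_2) = 0.588235, coefficient = 2
x_3 = 0.9250, f(x_3) = 0.519481, coefficient = 2
x_4 = 1.1500, f(x_4) = 0.465116, coefficient = 2
x_5 = 1.3750, f(x_5) = 0.421053, coefficient = 2
x_6 = 1.6000, f(x_6) = 0.384615, coefficient = 2
x_7 = 1.8250, f(x_7) = 0.353982, coefficient = 2
x_8 = 2.0500, f(x_8) = 0.327869, coefficient = 2
x_9 = 2.2750, f(x_9) = 0.305344, coefficient = 2
x_10 = 2.5000, f(x_10) = 0.285714, coefficient = 1

I ≈ (0.225000/2) × 9.173036 = 1.031967
Exact value: 1.029619
Error: 0.002347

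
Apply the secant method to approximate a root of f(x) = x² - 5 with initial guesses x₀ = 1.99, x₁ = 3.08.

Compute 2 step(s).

f(x) = x² - 5
x₀ = 1.99, x₁ = 3.08

Secant formula: x_{n+1} = x_n - f(x_n)(x_n - x_{n-1})/(f(x_n) - f(x_{n-1}))

Iteration 1:
  f(1.990000) = -1.039900
  f(3.080000) = 4.486400
  x_2 = 3.080000 - 4.486400×(3.080000 - 1.990000)/(4.486400 - (-1.039900))
       = 2.195108
Iteration 2:
  f(3.080000) = 4.486400
  f(2.195108) = -0.181499
  x_3 = 2.195108 - (-0.181499)×(2.195108 - 3.080000)/(-0.181499 - 4.486400)
       = 2.229515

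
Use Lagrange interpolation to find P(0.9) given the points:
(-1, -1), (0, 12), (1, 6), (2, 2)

Lagrange interpolation formula:
P(x) = Σ yᵢ × Lᵢ(x)
where Lᵢ(x) = Π_{j≠i} (x - xⱼ)/(xᵢ - xⱼ)

L_0(0.9) = (0.9 - 0)/(-1 - 0) × (0.9 - 1)/(-1 - 1) × (0.9 - 2)/(-1 - 2) = -0.016500
L_1(0.9) = (0.9 - (-1))/(0 - (-1)) × (0.9 - 1)/(0 - 1) × (0.9 - 2)/(0 - 2) = 0.104500
L_2(0.9) = (0.9 - (-1))/(1 - (-1)) × (0.9 - 0)/(1 - 0) × (0.9 - 2)/(1 - 2) = 0.940500
L_3(0.9) = (0.9 - (-1))/(2 - (-1)) × (0.9 - 0)/(2 - 0) × (0.9 - 1)/(2 - 1) = -0.028500

P(0.9) = (-1)×L_0(0.9) + 12×L_1(0.9) + 6×L_2(0.9) + 2×L_3(0.9)
P(0.9) = 6.856500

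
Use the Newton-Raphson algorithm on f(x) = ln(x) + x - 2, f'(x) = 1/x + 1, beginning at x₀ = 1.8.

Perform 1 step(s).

f(x) = ln(x) + x - 2
f'(x) = 1/x + 1
x₀ = 1.8

Newton-Raphson formula: x_{n+1} = x_n - f(x_n)/f'(x_n)

Iteration 1:
  f(1.800000) = 0.387787
  f'(1.800000) = 1.555556
  x_1 = 1.800000 - 0.387787/1.555556 = 1.550709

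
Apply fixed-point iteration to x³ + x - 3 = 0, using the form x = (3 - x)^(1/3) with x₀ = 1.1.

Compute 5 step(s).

Equation: x³ + x - 3 = 0
Fixed-point form: x = (3 - x)^(1/3)
x₀ = 1.1

x_1 = g(1.100000) = 1.238562
x_2 = g(1.238562) = 1.207691
x_3 = g(1.207691) = 1.214705
x_4 = g(1.214705) = 1.213119
x_5 = g(1.213119) = 1.213478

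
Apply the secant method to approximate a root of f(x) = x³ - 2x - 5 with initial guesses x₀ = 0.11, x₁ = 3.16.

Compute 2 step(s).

f(x) = x³ - 2x - 5
x₀ = 0.11, x₁ = 3.16

Secant formula: x_{n+1} = x_n - f(x_n)(x_n - x_{n-1})/(f(x_n) - f(x_{n-1}))

Iteration 1:
  f(0.110000) = -5.218669
  f(3.160000) = 20.234496
  x_2 = 3.160000 - 20.234496×(3.160000 - 0.110000)/(20.234496 - (-5.218669))
       = 0.735342
Iteration 2:
  f(3.160000) = 20.234496
  f(0.735342) = -6.073064
  x_3 = 0.735342 - (-6.073064)×(0.735342 - 3.160000)/(-6.073064 - 20.234496)
       = 1.295071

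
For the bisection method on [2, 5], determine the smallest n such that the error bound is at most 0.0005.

We need (b-a)/2^n ≤ 0.0005
(5 - 2)/2^n ≤ 0.0005
3/2^n ≤ 0.0005
2^n ≥ 6000
n ≥ log₂(6000) = 12.55
n ≥ 13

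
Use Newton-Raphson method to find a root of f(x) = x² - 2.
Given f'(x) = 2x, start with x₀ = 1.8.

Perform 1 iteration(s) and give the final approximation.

f(x) = x² - 2
f'(x) = 2x
x₀ = 1.8

Newton-Raphson formula: x_{n+1} = x_n - f(x_n)/f'(x_n)

Iteration 1:
  f(1.800000) = 1.240000
  f'(1.800000) = 3.600000
  x_1 = 1.800000 - 1.240000/3.600000 = 1.455556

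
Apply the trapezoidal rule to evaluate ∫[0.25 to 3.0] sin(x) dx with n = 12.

f(x) = sin(x)
a = 0.25, b = 3.0, n = 12
h = (b - a)/n = 0.229167

Trapezoidal rule: (h/2)[f(x₀) + 2f(x₁) + 2f(x₂) + ... + f(xₙ)]

x_0 = 0.2500, f(x_0) = 0.247404, coefficient = 1
x_1 = 0.4792, f(x_1) = 0.461040, coefficient = 2
x_2 = 0.7083, f(x_2) = 0.650569, coefficient = 2
x_3 = 0.9375, f(x_3) = 0.806081, coefficient = 2
x_4 = 1.1667, f(x_4) = 0.919445, coefficient = 2
x_5 = 1.3958, f(x_5) = 0.984733, coefficient = 2
x_6 = 1.6250, f(x_6) = 0.998531, coefficient = 2
x_7 = 1.8542, f(x_7) = 0.960119, coefficient = 2
x_8 = 2.0833, f(x_8) = 0.871503, coefficient = 2
x_9 = 2.3125, f(x_9) = 0.737319, coefficient = 2
x_10 = 2.5417, f(x_10) = 0.564581, coefficient = 2
x_11 = 2.7708, f(x_11) = 0.362323, coefficient = 2
x_12 = 3.0000, f(x_12) = 0.141120, coefficient = 1

I ≈ (0.229167/2) × 17.021013 = 1.950324
Exact value: 1.958905
Error: 0.008581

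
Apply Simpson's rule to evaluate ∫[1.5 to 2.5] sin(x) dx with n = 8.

f(x) = sin(x)
a = 1.5, b = 2.5, n = 8
h = (b - a)/n = 0.125000

Simpson's rule: (h/3)[f(x₀) + 4f(x₁) + 2f(x₂) + ... + f(xₙ)]

x_0 = 1.5000, f(x_0) = 0.997495, coefficient = 1
x_1 = 1.6250, f(x_1) = 0.998531, coefficient = 4
x_2 = 1.7500, f(x_2) = 0.983986, coefficient = 2
x_3 = 1.8750, f(x_3) = 0.954086, coefficient = 4
x_4 = 2.0000, f(x_4) = 0.909297, coefficient = 2
x_5 = 2.1250, f(x_5) = 0.850320, coefficient = 4
x_6 = 2.2500, f(x_6) = 0.778073, coefficient = 2
x_7 = 2.3750, f(x_7) = 0.693685, coefficient = 4
x_8 = 2.5000, f(x_8) = 0.598472, coefficient = 1

I ≈ (0.125000/3) × 20.925168 = 0.871882
Exact value: 0.871881
Error: 0.000001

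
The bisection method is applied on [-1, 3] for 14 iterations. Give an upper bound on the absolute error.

Bisection error bound: |error| ≤ (b-a)/2^n
|error| ≤ (3 - (-1))/2^14 = 4/2^14
|error| ≤ 0.0002441406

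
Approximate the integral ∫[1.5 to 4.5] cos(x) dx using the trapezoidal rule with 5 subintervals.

f(x) = cos(x)
a = 1.5, b = 4.5, n = 5
h = (b - a)/n = 0.600000

Trapezoidal rule: (h/2)[f(x₀) + 2f(x₁) + 2f(x₂) + ... + f(xₙ)]

x_0 = 1.5000, f(x_0) = 0.070737, coefficient = 1
x_1 = 2.1000, f(x_1) = -0.504846, coefficient = 2
x_2 = 2.7000, f(x_2) = -0.904072, coefficient = 2
x_3 = 3.3000, f(x_3) = -0.987480, coefficient = 2
x_4 = 3.9000, f(x_4) = -0.725932, coefficient = 2
x_5 = 4.5000, f(x_5) = -0.210796, coefficient = 1

I ≈ (0.600000/2) × -6.384719 = -1.915416
Exact value: -1.975025
Error: 0.059609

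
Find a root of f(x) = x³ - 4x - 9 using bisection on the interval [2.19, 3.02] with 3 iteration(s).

f(x) = x³ - 4x - 9
Initial interval: [2.19, 3.02]

Iteration 1:
  c_1 = (2.190000 + 3.020000)/2 = 2.605000
  f(c_1) = f(2.605000) = -1.742405
  f(a) × f(c) ≥ 0, new interval: [2.605000, 3.020000]
Iteration 2:
  c_2 = (2.605000 + 3.020000)/2 = 2.812500
  f(c_2) = f(2.812500) = 1.997314
  f(a) × f(c) < 0, new interval: [2.605000, 2.812500]
Iteration 3:
  c_3 = (2.605000 + 2.812500)/2 = 2.708750
  f(c_3) = f(2.708750) = 0.039983
  f(a) × f(c) < 0, new interval: [2.605000, 2.708750]

After 3 iteration(s), the approximation is c_3 = 2.708750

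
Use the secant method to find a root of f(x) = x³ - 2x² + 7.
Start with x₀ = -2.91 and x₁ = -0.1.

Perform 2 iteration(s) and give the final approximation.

f(x) = x³ - 2x² + 7
x₀ = -2.91, x₁ = -0.1

Secant formula: x_{n+1} = x_n - f(x_n)(x_n - x_{n-1})/(f(x_n) - f(x_{n-1}))

Iteration 1:
  f(-2.910000) = -34.578371
  f(-0.100000) = 6.979000
  x_2 = -0.100000 - 6.979000×(-0.100000 - (-2.910000))/(6.979000 - (-34.578371))
       = -0.571902
Iteration 2:
  f(-0.100000) = 6.979000
  f(-0.571902) = 6.158804
  x_3 = -0.571902 - 6.158804×(-0.571902 - (-0.100000))/(6.158804 - 6.979000)
       = -4.115385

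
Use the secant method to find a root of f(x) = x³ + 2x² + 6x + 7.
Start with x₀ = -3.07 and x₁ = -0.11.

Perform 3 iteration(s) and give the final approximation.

f(x) = x³ + 2x² + 6x + 7
x₀ = -3.07, x₁ = -0.11

Secant formula: x_{n+1} = x_n - f(x_n)(x_n - x_{n-1})/(f(x_n) - f(x_{n-1}))

Iteration 1:
  f(-3.070000) = -21.504643
  f(-0.110000) = 6.362869
  x_2 = -0.110000 - 6.362869×(-0.110000 - (-3.070000))/(6.362869 - (-21.504643))
       = -0.785844
Iteration 2:
  f(-0.110000) = 6.362869
  f(-0.785844) = 3.034739
  x_3 = -0.785844 - 3.034739×(-0.785844 - (-0.110000))/(3.034739 - 6.362869)
       = -1.402109
Iteration 3:
  f(-0.785844) = 3.034739
  f(-1.402109) = -0.237255
  x_4 = -1.402109 - (-0.237255)×(-1.402109 - (-0.785844))/(-0.237255 - 3.034739)
       = -1.357423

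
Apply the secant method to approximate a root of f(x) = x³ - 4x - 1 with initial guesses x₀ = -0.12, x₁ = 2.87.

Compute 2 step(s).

f(x) = x³ - 4x - 1
x₀ = -0.12, x₁ = 2.87

Secant formula: x_{n+1} = x_n - f(x_n)(x_n - x_{n-1})/(f(x_n) - f(x_{n-1}))

Iteration 1:
  f(-0.120000) = -0.521728
  f(2.870000) = 11.159903
  x_2 = 2.870000 - 11.159903×(2.870000 - (-0.120000))/(11.159903 - (-0.521728))
       = 0.013540
Iteration 2:
  f(2.870000) = 11.159903
  f(0.013540) = -1.054158
  x_3 = 0.013540 - (-1.054158)×(0.013540 - 2.870000)/(-1.054158 - 11.159903)
       = 0.260072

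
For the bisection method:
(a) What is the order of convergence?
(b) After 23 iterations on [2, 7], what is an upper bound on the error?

(a) Bisection has linear (order 1) convergence; the error is halved each step.

(b) Error bound = (b-a)/2^n = (7 - 2)/2^{23}
    = 5/2^{23}

(a) 1 (linear); (b) error ≤ 5.96e-07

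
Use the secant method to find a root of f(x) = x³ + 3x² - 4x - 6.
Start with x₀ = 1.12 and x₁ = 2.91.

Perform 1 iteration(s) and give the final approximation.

f(x) = x³ + 3x² - 4x - 6
x₀ = 1.12, x₁ = 2.91

Secant formula: x_{n+1} = x_n - f(x_n)(x_n - x_{n-1})/(f(x_n) - f(x_{n-1}))

Iteration 1:
  f(1.120000) = -5.311872
  f(2.910000) = 32.406471
  x_2 = 2.910000 - 32.406471×(2.910000 - 1.120000)/(32.406471 - (-5.311872))
       = 1.372086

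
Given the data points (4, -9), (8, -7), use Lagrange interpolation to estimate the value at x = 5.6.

Lagrange interpolation formula:
P(x) = Σ yᵢ × Lᵢ(x)
where Lᵢ(x) = Π_{j≠i} (x - xⱼ)/(xᵢ - xⱼ)

L_0(5.6) = (5.6 - 8)/(4 - 8) = 0.600000
L_1(5.6) = (5.6 - 4)/(8 - 4) = 0.400000

P(5.6) = (-9)×L_0(5.6) + (-7)×L_1(5.6)
P(5.6) = -8.200000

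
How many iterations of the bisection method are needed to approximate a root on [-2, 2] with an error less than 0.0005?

We need (b-a)/2^n ≤ 0.0005
(2 - (-2))/2^n ≤ 0.0005
4/2^n ≤ 0.0005
2^n ≥ 8000
n ≥ log₂(8000) = 12.97
n ≥ 13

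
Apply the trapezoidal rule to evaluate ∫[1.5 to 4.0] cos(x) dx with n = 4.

f(x) = cos(x)
a = 1.5, b = 4.0, n = 4
h = (b - a)/n = 0.625000

Trapezoidal rule: (h/2)[f(x₀) + 2f(x₁) + 2f(x₂) + ... + f(xₙ)]

x_0 = 1.5000, f(x_0) = 0.070737, coefficient = 1
x_1 = 2.1250, f(x_1) = -0.526266, coefficient = 2
x_2 = 2.7500, f(x_2) = -0.924302, coefficient = 2
x_3 = 3.3750, f(x_3) = -0.972884, coefficient = 2
x_4 = 4.0000, f(x_4) = -0.653644, coefficient = 1

I ≈ (0.625000/2) × -5.429812 = -1.696816
Exact value: -1.754297
Error: 0.057481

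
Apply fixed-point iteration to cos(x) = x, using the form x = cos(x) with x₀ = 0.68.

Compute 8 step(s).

Equation: cos(x) = x
Fixed-point form: x = cos(x)
x₀ = 0.68

x_1 = g(0.680000) = 0.777573
x_2 = g(0.777573) = 0.712618
x_3 = g(0.712618) = 0.756652
x_4 = g(0.756652) = 0.727138
x_5 = g(0.727138) = 0.747080
x_6 = g(0.747080) = 0.733676
x_7 = g(0.733676) = 0.742718
x_8 = g(0.742718) = 0.736633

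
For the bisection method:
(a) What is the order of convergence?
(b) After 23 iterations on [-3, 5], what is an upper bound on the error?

(a) Bisection has linear (order 1) convergence; the error is halved each step.

(b) Error bound = (b-a)/2^n = (5 - (-3))/2^{23}
    = 8/2^{23}

(a) 1 (linear); (b) error ≤ 9.54e-07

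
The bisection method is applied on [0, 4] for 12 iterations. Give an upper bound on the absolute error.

Bisection error bound: |error| ≤ (b-a)/2^n
|error| ≤ (4 - 0)/2^12 = 4/2^12
|error| ≤ 0.0009765625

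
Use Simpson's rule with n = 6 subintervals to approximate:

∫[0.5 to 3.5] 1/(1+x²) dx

f(x) = 1/(1+x²)
a = 0.5, b = 3.5, n = 6
h = (b - a)/n = 0.500000

Simpson's rule: (h/3)[f(x₀) + 4f(x₁) + 2f(x₂) + ... + f(xₙ)]

x_0 = 0.5000, f(x_0) = 0.800000, coefficient = 1
x_1 = 1.0000, f(x_1) = 0.500000, coefficient = 4
x_2 = 1.5000, f(x_2) = 0.307692, coefficient = 2
x_3 = 2.0000, f(x_3) = 0.200000, coefficient = 4
x_4 = 2.5000, f(x_4) = 0.137931, coefficient = 2
x_5 = 3.0000, f(x_5) = 0.100000, coefficient = 4
x_6 = 3.5000, f(x_6) = 0.075472, coefficient = 1

I ≈ (0.500000/3) × 4.966718 = 0.827786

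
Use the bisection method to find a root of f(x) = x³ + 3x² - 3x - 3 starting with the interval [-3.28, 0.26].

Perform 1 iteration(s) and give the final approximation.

f(x) = x³ + 3x² - 3x - 3
Initial interval: [-3.28, 0.26]

Iteration 1:
  c_1 = (-3.280000 + 0.260000)/2 = -1.510000
  f(c_1) = f(-1.510000) = 4.927349
  f(a) × f(c) ≥ 0, new interval: [-1.510000, 0.260000]

After 1 iteration(s), the approximation is c_1 = -1.510000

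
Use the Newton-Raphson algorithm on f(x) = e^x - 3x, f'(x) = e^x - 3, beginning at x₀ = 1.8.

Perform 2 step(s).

f(x) = e^x - 3x
f'(x) = e^x - 3
x₀ = 1.8

Newton-Raphson formula: x_{n+1} = x_n - f(x_n)/f'(x_n)

Iteration 1:
  f(1.800000) = 0.649647
  f'(1.800000) = 3.049647
  x_1 = 1.800000 - 0.649647/3.049647 = 1.586976
Iteration 2:
  f(1.586976) = 0.128015
  f'(1.586976) = 1.888943
  x_2 = 1.586976 - 0.128015/1.888943 = 1.519206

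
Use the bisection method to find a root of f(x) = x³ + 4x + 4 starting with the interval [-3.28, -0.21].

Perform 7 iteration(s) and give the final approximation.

f(x) = x³ + 4x + 4
Initial interval: [-3.28, -0.21]

Iteration 1:
  c_1 = (-3.280000 + (-0.210000))/2 = -1.745000
  f(c_1) = f(-1.745000) = -8.293569
  f(a) × f(c) ≥ 0, new interval: [-1.745000, -0.210000]
Iteration 2:
  c_2 = (-1.745000 + (-0.210000))/2 = -0.977500
  f(c_2) = f(-0.977500) = -0.844007
  f(a) × f(c) ≥ 0, new interval: [-0.977500, -0.210000]
Iteration 3:
  c_3 = (-0.977500 + (-0.210000))/2 = -0.593750
  f(c_3) = f(-0.593750) = 1.415680
  f(a) × f(c) < 0, new interval: [-0.977500, -0.593750]
Iteration 4:
  c_4 = (-0.977500 + (-0.593750))/2 = -0.785625
  f(c_4) = f(-0.785625) = 0.372607
  f(a) × f(c) < 0, new interval: [-0.977500, -0.785625]
Iteration 5:
  c_5 = (-0.977500 + (-0.785625))/2 = -0.881563
  f(c_5) = f(-0.881563) = -0.211358
  f(a) × f(c) ≥ 0, new interval: [-0.881563, -0.785625]
Iteration 6:
  c_6 = (-0.881563 + (-0.785625))/2 = -0.833594
  f(c_6) = f(-0.833594) = 0.086379
  f(a) × f(c) < 0, new interval: [-0.881563, -0.833594]
Iteration 7:
  c_7 = (-0.881563 + (-0.833594))/2 = -0.857578
  f(c_7) = f(-0.857578) = -0.061010
  f(a) × f(c) ≥ 0, new interval: [-0.857578, -0.833594]

After 7 iteration(s), the approximation is c_7 = -0.857578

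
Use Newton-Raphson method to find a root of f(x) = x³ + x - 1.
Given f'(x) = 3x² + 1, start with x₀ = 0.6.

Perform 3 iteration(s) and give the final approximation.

f(x) = x³ + x - 1
f'(x) = 3x² + 1
x₀ = 0.6

Newton-Raphson formula: x_{n+1} = x_n - f(x_n)/f'(x_n)

Iteration 1:
  f(0.600000) = -0.184000
  f'(0.600000) = 2.080000
  x_1 = 0.600000 - (-0.184000)/2.080000 = 0.688462
Iteration 2:
  f(0.688462) = 0.014778
  f'(0.688462) = 2.421938
  x_2 = 0.688462 - 0.014778/2.421938 = 0.682360
Iteration 3:
  f(0.682360) = 0.000077
  f'(0.682360) = 2.396845
  x_3 = 0.682360 - 0.000077/2.396845 = 0.682328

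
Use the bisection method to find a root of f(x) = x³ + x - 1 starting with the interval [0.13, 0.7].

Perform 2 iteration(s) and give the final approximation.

f(x) = x³ + x - 1
Initial interval: [0.13, 0.7]

Iteration 1:
  c_1 = (0.130000 + 0.700000)/2 = 0.415000
  f(c_1) = f(0.415000) = -0.513527
  f(a) × f(c) ≥ 0, new interval: [0.415000, 0.700000]
Iteration 2:
  c_2 = (0.415000 + 0.700000)/2 = 0.557500
  f(c_2) = f(0.557500) = -0.269226
  f(a) × f(c) ≥ 0, new interval: [0.557500, 0.700000]

After 2 iteration(s), the approximation is c_2 = 0.557500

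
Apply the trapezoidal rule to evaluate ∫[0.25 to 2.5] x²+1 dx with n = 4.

f(x) = x²+1
a = 0.25, b = 2.5, n = 4
h = (b - a)/n = 0.562500

Trapezoidal rule: (h/2)[f(x₀) + 2f(x₁) + 2f(x₂) + ... + f(xₙ)]

x_0 = 0.2500, f(x_0) = 1.062500, coefficient = 1
x_1 = 0.8125, f(x_1) = 1.660156, coefficient = 2
x_2 = 1.3750, f(x_2) = 2.890625, coefficient = 2
x_3 = 1.9375, f(x_3) = 4.753906, coefficient = 2
x_4 = 2.5000, f(x_4) = 7.250000, coefficient = 1

I ≈ (0.562500/2) × 26.921875 = 7.571777
Exact value: 7.453125
Error: 0.118652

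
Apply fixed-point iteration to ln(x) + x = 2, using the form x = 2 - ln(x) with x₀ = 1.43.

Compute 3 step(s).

Equation: ln(x) + x = 2
Fixed-point form: x = 2 - ln(x)
x₀ = 1.43

x_1 = g(1.430000) = 1.642326
x_2 = g(1.642326) = 1.503887
x_3 = g(1.503887) = 1.591947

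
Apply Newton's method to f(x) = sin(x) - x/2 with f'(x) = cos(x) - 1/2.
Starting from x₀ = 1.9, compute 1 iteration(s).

f(x) = sin(x) - x/2
f'(x) = cos(x) - 1/2
x₀ = 1.9

Newton-Raphson formula: x_{n+1} = x_n - f(x_n)/f'(x_n)

Iteration 1:
  f(1.900000) = -0.003700
  f'(1.900000) = -0.823290
  x_1 = 1.900000 - (-0.003700)/(-0.823290) = 1.895506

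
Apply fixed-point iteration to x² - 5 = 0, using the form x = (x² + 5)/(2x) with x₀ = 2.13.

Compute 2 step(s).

Equation: x² - 5 = 0
Fixed-point form: x = (x² + 5)/(2x)
x₀ = 2.13

x_1 = g(2.130000) = 2.238709
x_2 = g(2.238709) = 2.236070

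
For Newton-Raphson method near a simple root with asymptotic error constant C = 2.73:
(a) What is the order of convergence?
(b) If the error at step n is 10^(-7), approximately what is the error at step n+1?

(a) Newton-Raphson has quadratic (order 2) convergence near simple roots.
    This means |e_{n+1}| ≈ C|e_n|².

(b) With |e_n| = 10^(-7) and C = 2.73:
    |e_{n+1}| ≈ 2.73 × (10^(-7))² = 2.73 × 10^(-14)

(a) 2 (quadratic); (b) |e_{n+1}| ≈ 2.730e-14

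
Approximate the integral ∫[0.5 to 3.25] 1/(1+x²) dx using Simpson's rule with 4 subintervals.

f(x) = 1/(1+x²)
a = 0.5, b = 3.25, n = 4
h = (b - a)/n = 0.687500

Simpson's rule: (h/3)[f(x₀) + 4f(x₁) + 2f(x₂) + ... + f(xₙ)]

x_0 = 0.5000, f(x_0) = 0.800000, coefficient = 1
x_1 = 1.1875, f(x_1) = 0.414911, coefficient = 4
x_2 = 1.8750, f(x_2) = 0.221453, coefficient = 2
x_3 = 2.5625, f(x_3) = 0.132163, coefficient = 4
x_4 = 3.2500, f(x_4) = 0.086486, coefficient = 1

I ≈ (0.687500/3) × 3.517689 = 0.806137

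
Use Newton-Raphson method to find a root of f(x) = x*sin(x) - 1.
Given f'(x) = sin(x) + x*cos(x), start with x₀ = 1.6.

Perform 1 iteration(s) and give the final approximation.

f(x) = x*sin(x) - 1
f'(x) = sin(x) + x*cos(x)
x₀ = 1.6

Newton-Raphson formula: x_{n+1} = x_n - f(x_n)/f'(x_n)

Iteration 1:
  f(1.600000) = 0.599318
  f'(1.600000) = 0.952854
  x_1 = 1.600000 - 0.599318/0.952854 = 0.971029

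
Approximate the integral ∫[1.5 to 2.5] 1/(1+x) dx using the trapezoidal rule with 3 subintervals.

f(x) = 1/(1+x)
a = 1.5, b = 2.5, n = 3
h = (b - a)/n = 0.333333

Trapezoidal rule: (h/2)[f(x₀) + 2f(x₁) + 2f(x₂) + ... + f(xₙ)]

x_0 = 1.5000, f(x_0) = 0.400000, coefficient = 1
x_1 = 1.8333, f(x_1) = 0.352941, coefficient = 2
x_2 = 2.1667, f(x_2) = 0.315789, coefficient = 2
x_3 = 2.5000, f(x_3) = 0.285714, coefficient = 1

I ≈ (0.333333/2) × 2.023176 = 0.337196
Exact value: 0.336472
Error: 0.000724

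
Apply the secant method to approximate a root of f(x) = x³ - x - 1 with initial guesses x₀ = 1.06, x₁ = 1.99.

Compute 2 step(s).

f(x) = x³ - x - 1
x₀ = 1.06, x₁ = 1.99

Secant formula: x_{n+1} = x_n - f(x_n)(x_n - x_{n-1})/(f(x_n) - f(x_{n-1}))

Iteration 1:
  f(1.060000) = -0.868984
  f(1.990000) = 4.890599
  x_2 = 1.990000 - 4.890599×(1.990000 - 1.060000)/(4.890599 - (-0.868984))
       = 1.200315
Iteration 2:
  f(1.990000) = 4.890599
  f(1.200315) = -0.470954
  x_3 = 1.200315 - (-0.470954)×(1.200315 - 1.990000)/(-0.470954 - 4.890599)
       = 1.269680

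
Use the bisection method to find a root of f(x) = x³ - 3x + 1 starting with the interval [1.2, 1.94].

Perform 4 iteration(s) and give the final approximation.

f(x) = x³ - 3x + 1
Initial interval: [1.2, 1.94]

Iteration 1:
  c_1 = (1.200000 + 1.940000)/2 = 1.570000
  f(c_1) = f(1.570000) = 0.159893
  f(a) × f(c) < 0, new interval: [1.200000, 1.570000]
Iteration 2:
  c_2 = (1.200000 + 1.570000)/2 = 1.385000
  f(c_2) = f(1.385000) = -0.498258
  f(a) × f(c) ≥ 0, new interval: [1.385000, 1.570000]
Iteration 3:
  c_3 = (1.385000 + 1.570000)/2 = 1.477500
  f(c_3) = f(1.477500) = -0.207108
  f(a) × f(c) ≥ 0, new interval: [1.477500, 1.570000]
Iteration 4:
  c_4 = (1.477500 + 1.570000)/2 = 1.523750
  f(c_4) = f(1.523750) = -0.033386
  f(a) × f(c) ≥ 0, new interval: [1.523750, 1.570000]

After 4 iteration(s), the approximation is c_4 = 1.523750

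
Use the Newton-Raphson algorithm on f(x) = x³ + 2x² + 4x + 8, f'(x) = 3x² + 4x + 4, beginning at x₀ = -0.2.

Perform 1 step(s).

f(x) = x³ + 2x² + 4x + 8
f'(x) = 3x² + 4x + 4
x₀ = -0.2

Newton-Raphson formula: x_{n+1} = x_n - f(x_n)/f'(x_n)

Iteration 1:
  f(-0.200000) = 7.272000
  f'(-0.200000) = 3.320000
  x_1 = -0.200000 - 7.272000/3.320000 = -2.390361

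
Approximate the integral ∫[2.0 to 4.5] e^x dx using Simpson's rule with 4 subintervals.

f(x) = e^x
a = 2.0, b = 4.5, n = 4
h = (b - a)/n = 0.625000

Simpson's rule: (h/3)[f(x₀) + 4f(x₁) + 2f(x₂) + ... + f(xₙ)]

x_0 = 2.0000, f(x_0) = 7.389056, coefficient = 1
x_1 = 2.6250, f(x_1) = 13.804574, coefficient = 4
x_2 = 3.2500, f(x_2) = 25.790340, coefficient = 2
x_3 = 3.8750, f(x_3) = 48.182698, coefficient = 4
x_4 = 4.5000, f(x_4) = 90.017131, coefficient = 1

I ≈ (0.625000/3) × 396.935957 = 82.694991
Exact value: 82.628075
Error: 0.066916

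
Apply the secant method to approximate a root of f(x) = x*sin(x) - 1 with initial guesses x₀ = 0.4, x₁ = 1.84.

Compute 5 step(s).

f(x) = x*sin(x) - 1
x₀ = 0.4, x₁ = 1.84

Secant formula: x_{n+1} = x_n - f(x_n)(x_n - x_{n-1})/(f(x_n) - f(x_{n-1}))

Iteration 1:
  f(0.400000) = -0.844233
  f(1.840000) = 0.773729
  x_2 = 1.840000 - 0.773729×(1.840000 - 0.400000)/(0.773729 - (-0.844233))
       = 1.151375
Iteration 2:
  f(1.840000) = 0.773729
  f(1.151375) = 0.051579
  x_3 = 1.151375 - 0.051579×(1.151375 - 1.840000)/(0.051579 - 0.773729)
       = 1.102190
Iteration 3:
  f(1.151375) = 0.051579
  f(1.102190) = -0.016627
  x_4 = 1.102190 - (-0.016627)×(1.102190 - 1.151375)/(-0.016627 - 0.051579)
       = 1.114180
Iteration 4:
  f(1.102190) = -0.016627
  f(1.114180) = 0.000032
  x_5 = 1.114180 - 0.000032×(1.114180 - 1.102190)/(0.000032 - (-0.016627))
       = 1.114157
Iteration 5:
  f(1.114180) = 0.000032
  f(1.114157) = 0.000000
  x_6 = 1.114157 - 0.000000×(1.114157 - 1.114180)/(0.000000 - 0.000032)
       = 1.114157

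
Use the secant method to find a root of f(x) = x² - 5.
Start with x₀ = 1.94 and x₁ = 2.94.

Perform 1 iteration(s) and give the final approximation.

f(x) = x² - 5
x₀ = 1.94, x₁ = 2.94

Secant formula: x_{n+1} = x_n - f(x_n)(x_n - x_{n-1})/(f(x_n) - f(x_{n-1}))

Iteration 1:
  f(1.940000) = -1.236400
  f(2.940000) = 3.643600
  x_2 = 2.940000 - 3.643600×(2.940000 - 1.940000)/(3.643600 - (-1.236400))
       = 2.193361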